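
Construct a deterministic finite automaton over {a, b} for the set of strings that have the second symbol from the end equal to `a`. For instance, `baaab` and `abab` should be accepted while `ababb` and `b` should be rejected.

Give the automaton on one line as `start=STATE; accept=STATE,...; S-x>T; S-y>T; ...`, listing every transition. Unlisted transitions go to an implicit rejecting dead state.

Because acceptance depends on a position counted from the end, the machine has to buffer the most recent 2 symbols. Make each state the string of the last up-to-2 symbols read; on input `x` shift the window left and append `x`. Accept when the buffered window has length 2 and begins with `a`.
With 7 states:
        a   b  
>  q0   q1  q2 
   q1   q3  q4 
   q2   q5  q6 
 * q3   q3  q4 
 * q4   q5  q6 
   q5   q3  q4 
   q6   q5  q6 
(> = start, * = accepting)

start=q0; accept=q3,q4; q0-a>q1; q0-b>q2; q1-a>q3; q1-b>q4; q2-a>q5; q2-b>q6; q3-a>q3; q3-b>q4; q4-a>q5; q4-b>q6; q5-a>q3; q5-b>q4; q6-a>q5; q6-b>q6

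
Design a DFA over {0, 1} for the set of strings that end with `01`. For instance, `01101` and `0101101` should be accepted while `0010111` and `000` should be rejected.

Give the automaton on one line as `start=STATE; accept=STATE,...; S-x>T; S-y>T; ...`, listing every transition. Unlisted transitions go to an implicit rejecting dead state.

Let each state record the length of the longest suffix of the input read so far that is also a prefix of `01`. s1 means the last symbol is `0`; s2 means the last 2 symbols are `01`. Accept only at s2, where the string currently ends in `01`.
3 states suffice.
        0   1  
>  s0   s1  s0 
   s1   s1  s2 
 * s2   s1  s0 
(> = start, * = accepting)

start=s0; accept=s2; s0-0>s1; s0-1>s0; s1-0>s1; s1-1>s2; s2-0>s1; s2-1>s0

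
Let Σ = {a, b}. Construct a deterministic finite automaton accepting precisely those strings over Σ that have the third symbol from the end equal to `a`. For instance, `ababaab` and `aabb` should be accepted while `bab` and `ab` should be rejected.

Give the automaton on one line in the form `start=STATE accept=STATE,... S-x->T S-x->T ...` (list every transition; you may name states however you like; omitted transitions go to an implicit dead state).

start=S0 accept=S7,S8,S9,S10 S0-a->S1 S0-b->S2 S1-a->S3 S1-b->S4 S2-a->S5 S2-b->S6 S3-a->S7 S3-b->S8 S4-a->S9 S4-b->S10 S5-a->S11 S5-b->S12 S6-a->S13 S6-b->S14 S7-a->S7 S7-b->S8 S8-a->S9 S8-b->S10 S9-a->S11 S9-b->S12 S10-a->S13 S10-b->S14 S11-a->S7 S11-b->S8 S12-a->S9 S12-b->S10 S13-a->S11 S13-b->S12 S14-a->S13 S14-b->S14

Because acceptance depends on a position counted from the end, the machine has to buffer the most recent 3 symbols. Make each state the string of the last up-to-3 symbols read; on input `x` shift the window left and append `x`. Accept when the buffered window has length 3 and begins with `a`.
With 15 states:
          a    b  
>  S0     S1   S2 
   S1     S3   S4 
   S2     S5   S6 
   S3     S7   S8 
   S4     S9  S10 
   S5    S11  S12 
   S6    S13  S14 
 * S7     S7   S8 
 * S8     S9  S10 
 * S9    S11  S12 
 * S10   S13  S14 
   S11    S7   S8 
   S12    S9  S10 
   S13   S11  S12 
   S14   S13  S14 
(> = start, * = accepting)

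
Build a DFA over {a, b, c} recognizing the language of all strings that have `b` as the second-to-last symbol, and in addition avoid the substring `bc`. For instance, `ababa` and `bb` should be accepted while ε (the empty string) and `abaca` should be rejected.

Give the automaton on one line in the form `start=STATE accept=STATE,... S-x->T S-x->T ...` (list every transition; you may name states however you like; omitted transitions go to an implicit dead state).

start=S0 accept=S2,S3 S0-a->S0 S0-b->S1 S0-c->S0 S1-a->S2 S1-b->S3 S1-c->S4 S2-a->S0 S2-b->S1 S2-c->S0 S3-a->S2 S3-b->S3 S3-c->S4 S4-a->S4 S4-b->S4 S4-c->S4

Handle the two conditions separately and then intersect. The first has 13 states tracking the last 2 symbols read; the second has 3 states tracking partial matches of the forbidden pattern `bc`. A product state is a pair (one from each), accepting exactly when both do. Equivalent product states are then merged.
A 5-state machine:
        a   b   c  
>  S0   S0  S1  S0 
   S1   S2  S3  S4 
 * S2   S0  S1  S0 
 * S3   S2  S3  S4 
   S4   S4  S4  S4 
(> = start, * = accepting)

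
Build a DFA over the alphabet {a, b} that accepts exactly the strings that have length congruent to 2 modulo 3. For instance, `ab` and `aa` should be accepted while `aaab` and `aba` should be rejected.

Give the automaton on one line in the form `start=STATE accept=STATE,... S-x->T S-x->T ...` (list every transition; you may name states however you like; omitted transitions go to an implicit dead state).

start=s0 accept=s2 s0-a->s1 s0-b->s1 s1-a->s2 s1-b->s2 s2-a->s0 s2-b->s0

Count input length modulo 3: every symbol advances one step around the cycle s0 → s1 → s2 → s0. Accept at s2.
        a   b  
>  s0   s1  s1 
   s1   s2  s2 
 * s2   s0  s0 
(> = start, * = accepting)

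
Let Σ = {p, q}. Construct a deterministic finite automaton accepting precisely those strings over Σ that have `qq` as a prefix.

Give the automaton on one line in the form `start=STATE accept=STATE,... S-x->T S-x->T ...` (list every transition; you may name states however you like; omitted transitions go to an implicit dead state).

Check the first 2 symbols one by one: S0 through S1 record how many have matched `qq` so far; any wrong symbol goes to the dead state S3. After all 2 match we enter the accepting sink S2.
        p   q  
>  S0   S3  S1 
   S1   S3  S2 
 * S2   S2  S2 
   S3   S3  S3 
(> = start, * = accepting)

start=S0 accept=S2 S0-p->S3 S0-q->S1 S1-p->S3 S1-q->S2 S2-p->S2 S2-q->S2 S3-p->S3 S3-q->S3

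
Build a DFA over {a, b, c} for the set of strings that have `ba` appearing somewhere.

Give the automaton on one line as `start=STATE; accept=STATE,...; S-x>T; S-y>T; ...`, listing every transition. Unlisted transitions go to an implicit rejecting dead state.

start=s0; accept=s2; s0-a>s0; s0-b>s1; s0-c>s0; s1-a>s2; s1-b>s1; s1-c>s0; s2-a>s2; s2-b>s2; s2-c>s2

States s0..s1 record the length of the longest prefix of `ba` that matches the current input suffix. Reaching s2 means `ba` has been seen, and we stay there forever. Accept from s2.
        a   b   c  
>  s0   s0  s1  s0 
   s1   s2  s1  s0 
 * s2   s2  s2  s2 
(> = start, * = accepting)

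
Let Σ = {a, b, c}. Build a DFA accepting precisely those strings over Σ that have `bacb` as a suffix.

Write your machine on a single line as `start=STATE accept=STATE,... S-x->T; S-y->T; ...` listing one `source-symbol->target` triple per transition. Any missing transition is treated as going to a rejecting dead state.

Let each state record the length of the longest suffix of the input read so far that is also a prefix of `bacb`. S1 means the last symbol is `b`; S2 means the last 2 symbols are `ba`; S3 means the last 3 symbols are `bac`; S4 means the last 4 symbols are `bacb`. Accept only at S4, where the string currently ends in `bacb`.
A 5-state machine:
        a   b   c  
>  S0   S0  S1  S0 
   S1   S2  S1  S0 
   S2   S0  S1  S3 
   S3   S0  S4  S0 
 * S4   S2  S1  S0 
(> = start, * = accepting)

start=S0; accept=S4; S0-a->S0; S0-b->S1; S0-c->S0; S1-a->S2; S1-b->S1; S1-c->S0; S2-a->S0; S2-b->S1; S2-c->S3; S3-a->S0; S3-b->S4; S3-c->S0; S4-a->S2; S4-b->S1; S4-c->S0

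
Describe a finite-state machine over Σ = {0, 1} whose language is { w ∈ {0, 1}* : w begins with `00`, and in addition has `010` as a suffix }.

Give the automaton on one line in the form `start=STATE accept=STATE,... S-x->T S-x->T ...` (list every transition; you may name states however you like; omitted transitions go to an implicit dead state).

start=S0 accept=S8 S0-0->S1 S0-1->S2 S1-0->S3 S1-1->S4 S2-0->S5 S2-1->S2 S3-0->S3 S3-1->S6 S4-0->S7 S4-1->S2 S5-0->S5 S5-1->S4 S6-0->S8 S6-1->S9 S7-0->S5 S7-1->S4 S8-0->S3 S8-1->S6 S9-0->S3 S9-1->S9

Build one automaton per condition and run them in lockstep. One (4 states) tracks whether the input so far still matches the prefix `00`; the other (4 states) tracks how much of the suffix `010` has currently been matched. Each combined state is a pair, one component from each; accept when both components accept.
10 states suffice.
        0   1  
>  S0   S1  S2 
   S1   S3  S4 
   S2   S5  S2 
   S3   S3  S6 
   S4   S7  S2 
   S5   S5  S4 
   S6   S8  S9 
   S7   S5  S4 
 * S8   S3  S6 
   S9   S3  S9 
(> = start, * = accepting)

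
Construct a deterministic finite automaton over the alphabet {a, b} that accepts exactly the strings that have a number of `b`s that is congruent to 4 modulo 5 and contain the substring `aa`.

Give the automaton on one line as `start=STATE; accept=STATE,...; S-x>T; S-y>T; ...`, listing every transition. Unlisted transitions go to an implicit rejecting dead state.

start=s0; accept=s14; s0-a>s1; s0-b>s2; s1-a>s3; s1-b>s2; s2-a>s4; s2-b>s5; s3-a>s3; s3-b>s6; s4-a>s6; s4-b>s5; s5-a>s7; s5-b>s8; s6-a>s6; s6-b>s9; s7-a>s9; s7-b>s8; s8-a>s10; s8-b>s11; s9-a>s9; s9-b>s12; s10-a>s12; s10-b>s11; s11-a>s13; s11-b>s0; s12-a>s12; s12-b>s14; s13-a>s14; s13-b>s0; s14-a>s14; s14-b>s3

Run two small machines in parallel and take their product. One (5 states) tracks the count of `b`s modulo 5; the other (3 states) tracks whether and how much of `aa` has been seen. Each combined state is a pair, one component from each; accept when both components accept.
15 states suffice.
          a    b  
>  s0     s1   s2 
   s1     s3   s2 
   s2     s4   s5 
   s3     s3   s6 
   s4     s6   s5 
   s5     s7   s8 
   s6     s6   s9 
   s7     s9   s8 
   s8    s10  s11 
   s9     s9  s12 
   s10   s12  s11 
   s11   s13   s0 
   s12   s12  s14 
   s13   s14   s0 
 * s14   s14   s3 
(> = start, * = accepting)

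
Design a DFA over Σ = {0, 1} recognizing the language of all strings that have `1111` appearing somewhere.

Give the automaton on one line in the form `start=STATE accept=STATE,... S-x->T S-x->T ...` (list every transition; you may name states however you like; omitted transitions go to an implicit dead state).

start=A accept=E A-0->A A-1->B B-0->A B-1->C C-0->A C-1->D D-0->A D-1->E E-0->E E-1->E

States A..D record the length of the longest prefix of `1111` that matches the current input suffix. Reaching E means `1111` has been seen, and we stay there forever. Accept from E.
With 5 states:
       0  1 
>  A   A  B 
   B   A  C 
   C   A  D 
   D   A  E 
 * E   E  E 
(> = start, * = accepting)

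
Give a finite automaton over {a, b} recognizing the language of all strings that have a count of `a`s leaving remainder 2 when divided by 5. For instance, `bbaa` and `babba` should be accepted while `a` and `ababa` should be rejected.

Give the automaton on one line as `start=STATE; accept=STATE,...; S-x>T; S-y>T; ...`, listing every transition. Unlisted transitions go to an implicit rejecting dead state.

start=q0; accept=q2; q0-a>q1; q0-b>q0; q1-a>q2; q1-b>q1; q2-a>q3; q2-b>q2; q3-a>q4; q3-b>q3; q4-a>q0; q4-b>q4

The only thing that matters is how many `a`s have appeared, reduced mod 5. Use one state per residue: q0 for 0, …, q4 for 4. Reading `a` moves to the next residue; anything else stays put. q2 is accepting.
5 states suffice.
        a   b  
>  q0   q1  q0 
   q1   q2  q1 
 * q2   q3  q2 
   q3   q4  q3 
   q4   q0  q4 
(> = start, * = accepting)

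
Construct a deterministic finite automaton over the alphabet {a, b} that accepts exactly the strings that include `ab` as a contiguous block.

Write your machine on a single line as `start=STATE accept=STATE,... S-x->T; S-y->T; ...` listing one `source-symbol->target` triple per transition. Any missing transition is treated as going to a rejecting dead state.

States S0..S1 record the length of the longest prefix of `ab` that matches the current input suffix. Reaching S2 means `ab` has been seen, and we stay there forever. Accept from S2.
A 3-state machine:
        a   b  
>  S0   S1  S0 
   S1   S1  S2 
 * S2   S2  S2 
(> = start, * = accepting)

start=S0; accept=S2; S0-a->S1; S0-b->S0; S1-a->S1; S1-b->S2; S2-a->S2; S2-b->S2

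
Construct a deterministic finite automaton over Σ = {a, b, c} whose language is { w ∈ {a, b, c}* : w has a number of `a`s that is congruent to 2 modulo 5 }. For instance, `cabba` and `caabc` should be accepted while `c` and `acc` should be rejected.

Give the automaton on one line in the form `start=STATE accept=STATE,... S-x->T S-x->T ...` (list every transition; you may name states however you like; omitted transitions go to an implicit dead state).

start=s0 accept=s2 s0-a->s1 s0-b->s0 s0-c->s0 s1-a->s2 s1-b->s1 s1-c->s1 s2-a->s3 s2-b->s2 s2-c->s2 s3-a->s4 s3-b->s3 s3-c->s3 s4-a->s0 s4-b->s4 s4-c->s4

Keep the running count of `a`s modulo 5: each `a` advances along the cycle s0 → s1 → s2 → s3 → s4 → s0 while other symbols loop. Accept at s2.
        a   b   c  
>  s0   s1  s0  s0 
   s1   s2  s1  s1 
 * s2   s3  s2  s2 
   s3   s4  s3  s3 
   s4   s0  s4  s4 
(> = start, * = accepting)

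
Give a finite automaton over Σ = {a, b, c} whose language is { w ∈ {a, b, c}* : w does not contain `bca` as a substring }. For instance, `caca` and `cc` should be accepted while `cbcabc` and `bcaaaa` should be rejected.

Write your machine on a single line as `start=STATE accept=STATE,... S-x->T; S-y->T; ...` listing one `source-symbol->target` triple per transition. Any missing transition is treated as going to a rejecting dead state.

Track partial matches of the forbidden pattern `bca`. State q3 is a dead state reached once `bca` has occurred; every other state accepts. q0 means no part of `bca` is currently matched.
A 4-state machine:
        a   b   c  
>* q0   q0  q1  q0 
 * q1   q0  q1  q2 
 * q2   q3  q1  q0 
   q3   q3  q3  q3 
(> = start, * = accepting)

start=q0; accept=q0,q1,q2; q0-a->q0; q0-b->q1; q0-c->q0; q1-a->q0; q1-b->q1; q1-c->q2; q2-a->q3; q2-b->q1; q2-c->q0; q3-a->q3; q3-b->q3; q3-c->q3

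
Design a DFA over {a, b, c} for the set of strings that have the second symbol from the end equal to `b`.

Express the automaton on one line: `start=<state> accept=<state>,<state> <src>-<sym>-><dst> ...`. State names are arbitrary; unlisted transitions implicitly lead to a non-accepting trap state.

start=q0 accept=q7,q8,q9 q0-a->q1 q0-b->q2 q0-c->q3 q1-a->q4 q1-b->q5 q1-c->q6 q2-a->q7 q2-b->q8 q2-c->q9 q3-a->q10 q3-b->q11 q3-c->q12 q4-a->q4 q4-b->q5 q4-c->q6 q5-a->q7 q5-b->q8 q5-c->q9 q6-a->q10 q6-b->q11 q6-c->q12 q7-a->q4 q7-b->q5 q7-c->q6 q8-a->q7 q8-b->q8 q8-c->q9 q9-a->q10 q9-b->q11 q9-c->q12 q10-a->q4 q10-b->q5 q10-c->q6 q11-a->q7 q11-b->q8 q11-c->q9 q12-a->q10 q12-b->q11 q12-c->q12

Because acceptance depends on a position counted from the end, the machine has to buffer the most recent 2 symbols. Make each state the string of the last up-to-2 symbols read; on input `x` shift the window left and append `x`. Accept when the buffered window has length 2 and begins with `b`.
A 13-state machine:
          a    b    c  
>  q0     q1   q2   q3 
   q1     q4   q5   q6 
   q2     q7   q8   q9 
   q3    q10  q11  q12 
   q4     q4   q5   q6 
   q5     q7   q8   q9 
   q6    q10  q11  q12 
 * q7     q4   q5   q6 
 * q8     q7   q8   q9 
 * q9    q10  q11  q12 
   q10    q4   q5   q6 
   q11    q7   q8   q9 
   q12   q10  q11  q12 
(> = start, * = accepting)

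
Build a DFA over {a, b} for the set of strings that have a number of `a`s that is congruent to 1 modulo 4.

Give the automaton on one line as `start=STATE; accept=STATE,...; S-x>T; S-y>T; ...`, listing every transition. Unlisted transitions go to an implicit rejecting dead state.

start=q0; accept=q1; q0-a>q1; q0-b>q0; q1-a>q2; q1-b>q1; q2-a>q3; q2-b>q2; q3-a>q0; q3-b>q3

Keep the running count of `a`s modulo 4: each `a` advances along the cycle q0 → q1 → q2 → q3 → q0 while other symbols loop. Accept at q1.
With 4 states:
        a   b  
>  q0   q1  q0 
 * q1   q2  q1 
   q2   q3  q2 
   q3   q0  q3 
(> = start, * = accepting)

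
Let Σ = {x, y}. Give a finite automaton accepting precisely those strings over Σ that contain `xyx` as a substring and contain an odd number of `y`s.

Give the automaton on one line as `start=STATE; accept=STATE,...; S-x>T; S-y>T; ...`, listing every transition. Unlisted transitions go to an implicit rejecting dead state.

Handle the two conditions separately and then intersect. The first has 4 states tracking whether and how much of `xyx` has been seen; the second has 2 states tracking the count of `y`s modulo 2. A product state is a pair (one from each), accepting exactly when both do.
        x   y  
>  q0   q1  q2 
   q1   q1  q3 
   q2   q4  q0 
   q3   q5  q0 
   q4   q4  q6 
 * q5   q5  q7 
   q6   q7  q2 
   q7   q7  q5 
(> = start, * = accepting)

start=q0; accept=q5; q0-x>q1; q0-y>q2; q1-x>q1; q1-y>q3; q2-x>q4; q2-y>q0; q3-x>q5; q3-y>q0; q4-x>q4; q4-y>q6; q5-x>q5; q5-y>q7; q6-x>q7; q6-y>q2; q7-x>q7; q7-y>q5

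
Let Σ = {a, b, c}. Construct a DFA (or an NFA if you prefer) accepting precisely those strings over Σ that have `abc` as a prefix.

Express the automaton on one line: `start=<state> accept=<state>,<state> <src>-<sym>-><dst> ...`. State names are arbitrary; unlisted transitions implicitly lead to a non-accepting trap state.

start=s0 accept=s3 s0-a->s1 s0-b->s4 s0-c->s4 s1-a->s4 s1-b->s2 s1-c->s4 s2-a->s4 s2-b->s4 s2-c->s3 s3-a->s3 s3-b->s3 s3-c->s3 s4-a->s4 s4-b->s4 s4-c->s4

Walk along `abc` while the input agrees: from s0 take `a` to s1, and so on. Any deviation drops to the rejecting sink s4. Once s3 is reached the prefix is confirmed and every continuation is accepted.
With 5 states:
        a   b   c  
>  s0   s1  s4  s4 
   s1   s4  s2  s4 
   s2   s4  s4  s3 
 * s3   s3  s3  s3 
   s4   s4  s4  s4 
(> = start, * = accepting)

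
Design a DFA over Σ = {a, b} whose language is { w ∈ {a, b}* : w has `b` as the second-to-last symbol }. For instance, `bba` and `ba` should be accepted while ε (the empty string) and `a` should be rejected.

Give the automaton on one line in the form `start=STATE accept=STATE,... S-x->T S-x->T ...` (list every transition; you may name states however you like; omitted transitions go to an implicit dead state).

Because acceptance depends on a position counted from the end, the machine has to buffer the most recent 2 symbols. Make each state the string of the last up-to-2 symbols read; on input `x` shift the window left and append `x`. Accept when the buffered window has length 2 and begins with `b`.
        a   b  
>  S0   S1  S2 
   S1   S3  S4 
   S2   S5  S6 
   S3   S3  S4 
   S4   S5  S6 
 * S5   S3  S4 
 * S6   S5  S6 
(> = start, * = accepting)

start=S0 accept=S5,S6 S0-a->S1 S0-b->S2 S1-a->S3 S1-b->S4 S2-a->S5 S2-b->S6 S3-a->S3 S3-b->S4 S4-a->S5 S4-b->S6 S5-a->S3 S5-b->S4 S6-a->S5 S6-b->S6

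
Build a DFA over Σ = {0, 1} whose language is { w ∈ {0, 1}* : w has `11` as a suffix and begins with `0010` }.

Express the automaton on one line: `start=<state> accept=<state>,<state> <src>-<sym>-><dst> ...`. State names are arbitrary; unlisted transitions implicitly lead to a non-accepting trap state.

Build one automaton per condition and run them in lockstep. The first has 3 states tracking how much of the suffix `11` has currently been matched; the second has 6 states tracking whether the input so far still matches the prefix `0010`. A product state is a pair (one from each), accepting exactly when both do.
With 10 states:
       0  1 
>  A   B  C 
   B   D  C 
   C   E  F 
   D   E  G 
   E   E  C 
   F   E  F 
   G   H  F 
   H   H  I 
   I   H  J 
 * J   H  J 
(> = start, * = accepting)

start=A accept=J A-0->B A-1->C B-0->D B-1->C C-0->E C-1->F D-0->E D-1->G E-0->E E-1->C F-0->E F-1->F G-0->H G-1->F H-0->H H-1->I I-0->H I-1->J J-0->H J-1->J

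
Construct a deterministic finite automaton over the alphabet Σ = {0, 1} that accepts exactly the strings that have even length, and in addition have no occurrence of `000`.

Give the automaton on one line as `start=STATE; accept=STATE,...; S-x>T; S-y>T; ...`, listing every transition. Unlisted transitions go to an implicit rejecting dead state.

start=S0; accept=S0,S3,S4; S0-0>S1; S0-1>S2; S1-0>S3; S1-1>S0; S2-0>S4; S2-1>S0; S3-0>S5; S3-1>S2; S4-0>S6; S4-1>S2; S5-0>S5; S5-1>S5; S6-0>S5; S6-1>S0

Handle the two conditions separately and then intersect. The first has 2 states tracking the input length modulo 2; the second has 4 states tracking partial matches of the forbidden pattern `000`. A product state is a pair (one from each), accepting exactly when both do. After merging equivalent states the machine shrinks.
With 7 states:
        0   1  
>* S0   S1  S2 
   S1   S3  S0 
   S2   S4  S0 
 * S3   S5  S2 
 * S4   S6  S2 
   S5   S5  S5 
   S6   S5  S0 
(> = start, * = accepting)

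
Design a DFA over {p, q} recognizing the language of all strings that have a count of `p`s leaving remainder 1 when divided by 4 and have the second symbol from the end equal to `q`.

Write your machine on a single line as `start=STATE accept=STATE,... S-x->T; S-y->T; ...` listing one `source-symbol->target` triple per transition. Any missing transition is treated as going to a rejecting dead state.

Handle the two conditions separately and then intersect. One (4 states) tracks the count of `p`s modulo 4; the other (7 states) tracks the last 2 symbols read. Each combined state is a pair, one component from each; accept when both components accept. After merging equivalent states the machine shrinks.
8 states suffice.
        p   q  
>  s0   s1  s2 
   s1   s3  s4 
   s2   s5  s2 
   s3   s6  s3 
   s4   s3  s7 
 * s5   s3  s4 
   s6   s0  s6 
 * s7   s3  s7 
(> = start, * = accepting)

start=s0; accept=s5,s7; s0-p->s1; s0-q->s2; s1-p->s3; s1-q->s4; s2-p->s5; s2-q->s2; s3-p->s6; s3-q->s3; s4-p->s3; s4-q->s7; s5-p->s3; s5-q->s4; s6-p->s0; s6-q->s6; s7-p->s3; s7-q->s7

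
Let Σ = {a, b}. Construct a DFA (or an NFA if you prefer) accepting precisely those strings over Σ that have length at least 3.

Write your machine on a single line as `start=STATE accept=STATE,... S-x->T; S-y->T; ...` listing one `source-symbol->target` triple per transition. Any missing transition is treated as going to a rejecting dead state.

start=S0; accept=S3,S4; S0-a->S1; S0-b->S1; S1-a->S2; S1-b->S2; S2-a->S3; S2-b->S3; S3-a->S4; S3-b->S4; S4-a->S4; S4-b->S4

Count input length up to 4: every symbol moves from S0 toward S4, which means 'more than 3' and absorbs. Accept from {S3, S4}.
5 states suffice.
        a   b  
>  S0   S1  S1 
   S1   S2  S2 
   S2   S3  S3 
 * S3   S4  S4 
 * S4   S4  S4 
(> = start, * = accepting)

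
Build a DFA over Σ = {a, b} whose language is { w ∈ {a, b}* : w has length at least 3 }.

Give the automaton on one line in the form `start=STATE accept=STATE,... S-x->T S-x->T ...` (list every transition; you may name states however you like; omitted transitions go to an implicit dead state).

We only need to distinguish lengths 0, 1, …, 3, and '>3'. Chain S0 → S1 → S2 → S3 → S4 on every symbol, with S4 looping. Accepting states: {S3, S4}.
        a   b  
>  S0   S1  S1 
   S1   S2  S2 
   S2   S3  S3 
 * S3   S4  S4 
 * S4   S4  S4 
(> = start, * = accepting)

start=S0 accept=S3,S4 S0-a->S1 S0-b->S1 S1-a->S2 S1-b->S2 S2-a->S3 S2-b->S3 S3-a->S4 S3-b->S4 S4-a->S4 S4-b->S4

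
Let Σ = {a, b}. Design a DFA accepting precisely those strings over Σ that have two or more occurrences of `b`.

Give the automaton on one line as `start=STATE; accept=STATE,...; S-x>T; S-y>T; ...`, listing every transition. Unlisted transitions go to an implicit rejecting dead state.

Count `b`s, saturating at 3: states S0 through S2 mean 0 through 2 `b`s seen; S3 means more than 2. Each `b` increments (capped at S3); other symbols loop. Accept from {S2, S3}.
4 states suffice.
        a   b  
>  S0   S0  S1 
   S1   S1  S2 
 * S2   S2  S3 
 * S3   S3  S3 
(> = start, * = accepting)

start=S0; accept=S2,S3; S0-a>S0; S0-b>S1; S1-a>S1; S1-b>S2; S2-a>S2; S2-b>S3; S3-a>S3; S3-b>S3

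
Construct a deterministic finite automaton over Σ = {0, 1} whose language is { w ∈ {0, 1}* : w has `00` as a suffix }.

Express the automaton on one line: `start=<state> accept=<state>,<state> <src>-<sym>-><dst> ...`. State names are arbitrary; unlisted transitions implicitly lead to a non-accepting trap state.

Remember how much of `00` the current input suffix matches. State s0 means no match yet; s1 means the last symbol is `0`; s2 means the last 2 symbols are `00`. Only s2 accepts. On a mismatch, fall back to the longest proper suffix that is still a prefix of `00`.
A 3-state machine:
        0   1  
>  s0   s1  s0 
   s1   s2  s0 
 * s2   s2  s0 
(> = start, * = accepting)

start=s0 accept=s2 s0-0->s1 s0-1->s0 s1-0->s2 s1-1->s0 s2-0->s2 s2-1->s0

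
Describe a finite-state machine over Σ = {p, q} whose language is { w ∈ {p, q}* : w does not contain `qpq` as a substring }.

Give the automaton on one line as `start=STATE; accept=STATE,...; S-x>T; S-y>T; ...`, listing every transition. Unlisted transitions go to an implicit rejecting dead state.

start=A; accept=A,B,C; A-p>A; A-q>B; B-p>C; B-q>B; C-p>A; C-q>D; D-p>D; D-q>D

This is the complement of 'contains `qpq`'. Use the same substring-matching states — A through D holding how much of `qpq` has just been matched — but flip the accepting set: everything except the trap D accepts.
With 4 states:
       p  q 
>* A   A  B 
 * B   C  B 
 * C   A  D 
   D   D  D 
(> = start, * = accepting)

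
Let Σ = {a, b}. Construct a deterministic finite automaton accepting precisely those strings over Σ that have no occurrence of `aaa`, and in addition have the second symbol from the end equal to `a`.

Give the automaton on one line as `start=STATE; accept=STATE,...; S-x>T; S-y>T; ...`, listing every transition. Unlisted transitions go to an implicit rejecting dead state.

start=q0; accept=q2,q3; q0-a>q1; q0-b>q0; q1-a>q2; q1-b>q3; q2-a>q4; q2-b>q3; q3-a>q1; q3-b>q0; q4-a>q4; q4-b>q4

Build one automaton per condition and run them in lockstep. The first has 4 states tracking partial matches of the forbidden pattern `aaa`; the second has 7 states tracking the last 2 symbols read. A product state is a pair (one from each), accepting exactly when both do. After merging equivalent states the machine shrinks.
A 5-state machine:
        a   b  
>  q0   q1  q0 
   q1   q2  q3 
 * q2   q4  q3 
 * q3   q1  q0 
   q4   q4  q4 
(> = start, * = accepting)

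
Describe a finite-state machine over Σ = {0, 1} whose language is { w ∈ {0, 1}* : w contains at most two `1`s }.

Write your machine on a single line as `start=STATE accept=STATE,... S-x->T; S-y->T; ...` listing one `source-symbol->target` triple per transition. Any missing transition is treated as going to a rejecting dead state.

Only the number of `1`s matters, and only up to 3. Make a chain q0 → q1 → q2 → q3 advanced by each `1` (with q3 absorbing); every other symbol self-loops. The accepting set is {q0, q1, q2}.
With 4 states:
        0   1  
>* q0   q0  q1 
 * q1   q1  q2 
 * q2   q2  q3 
   q3   q3  q3 
(> = start, * = accepting)

start=q0; accept=q0,q1,q2; q0-0->q0; q0-1->q1; q1-0->q1; q1-1->q2; q2-0->q2; q2-1->q3; q3-0->q3; q3-1->q3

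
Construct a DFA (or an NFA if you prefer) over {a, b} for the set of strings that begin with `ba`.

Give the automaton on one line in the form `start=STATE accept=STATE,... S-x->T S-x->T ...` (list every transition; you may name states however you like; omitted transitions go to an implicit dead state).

start=q0 accept=q2 q0-a->q3 q0-b->q1 q1-a->q2 q1-b->q3 q2-a->q2 q2-b->q2 q3-a->q3 q3-b->q3

Check the first 2 symbols one by one: q0 through q1 record how many have matched `ba` so far; any wrong symbol goes to the dead state q3. After all 2 match we enter the accepting sink q2.
4 states suffice.
        a   b  
>  q0   q3  q1 
   q1   q2  q3 
 * q2   q2  q2 
   q3   q3  q3 
(> = start, * = accepting)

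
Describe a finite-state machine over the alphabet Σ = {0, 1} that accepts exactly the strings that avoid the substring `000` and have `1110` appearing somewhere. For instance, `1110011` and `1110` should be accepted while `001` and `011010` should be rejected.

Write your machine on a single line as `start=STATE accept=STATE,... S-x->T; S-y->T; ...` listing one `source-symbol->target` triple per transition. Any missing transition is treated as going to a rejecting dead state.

Handle the two conditions separately and then intersect. The first has 4 states tracking partial matches of the forbidden pattern `000`; the second has 5 states tracking whether and how much of `1110` has been seen. A product state is a pair (one from each), accepting exactly when both do. Equivalent product states are then merged.
        0   1  
>  s0   s1  s2 
   s1   s3  s2 
   s2   s1  s4 
   s3   s5  s2 
   s4   s1  s6 
   s5   s5  s5 
   s6   s7  s6 
 * s7   s8  s9 
 * s8   s5  s9 
 * s9   s7  s9 
(> = start, * = accepting)

start=s0; accept=s7,s8,s9; s0-0->s1; s0-1->s2; s1-0->s3; s1-1->s2; s2-0->s1; s2-1->s4; s3-0->s5; s3-1->s2; s4-0->s1; s4-1->s6; s5-0->s5; s5-1->s5; s6-0->s7; s6-1->s6; s7-0->s8; s7-1->s9; s8-0->s5; s8-1->s9; s9-0->s7; s9-1->s9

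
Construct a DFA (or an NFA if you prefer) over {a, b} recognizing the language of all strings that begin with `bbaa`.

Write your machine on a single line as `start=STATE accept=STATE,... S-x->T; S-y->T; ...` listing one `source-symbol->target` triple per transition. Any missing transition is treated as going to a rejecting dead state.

start=S0; accept=S4; S0-a->S5; S0-b->S1; S1-a->S5; S1-b->S2; S2-a->S3; S2-b->S5; S3-a->S4; S3-b->S5; S4-a->S4; S4-b->S4; S5-a->S5; S5-b->S5

Check the first 4 symbols one by one: S0 through S3 record how many have matched `bbaa` so far; any wrong symbol goes to the dead state S5. After all 4 match we enter the accepting sink S4.
A 6-state machine:
        a   b  
>  S0   S5  S1 
   S1   S5  S2 
   S2   S3  S5 
   S3   S4  S5 
 * S4   S4  S4 
   S5   S5  S5 
(> = start, * = accepting)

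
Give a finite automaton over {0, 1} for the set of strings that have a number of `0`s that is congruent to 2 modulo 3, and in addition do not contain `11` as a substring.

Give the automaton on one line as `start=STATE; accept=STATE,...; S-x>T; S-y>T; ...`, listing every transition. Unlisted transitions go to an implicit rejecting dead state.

Build one automaton per condition and run them in lockstep. The first has 3 states tracking the count of `0`s modulo 3; the second has 3 states tracking partial matches of the forbidden pattern `11`. A product state is a pair (one from each), accepting exactly when both do. Equivalent product states are then merged.
With 7 states:
        0   1  
>  q0   q1  q2 
   q1   q3  q4 
   q2   q1  q5 
 * q3   q0  q6 
   q4   q3  q5 
   q5   q5  q5 
 * q6   q0  q5 
(> = start, * = accepting)

start=q0; accept=q3,q6; q0-0>q1; q0-1>q2; q1-0>q3; q1-1>q4; q2-0>q1; q2-1>q5; q3-0>q0; q3-1>q6; q4-0>q3; q4-1>q5; q5-0>q5; q5-1>q5; q6-0>q0; q6-1>q5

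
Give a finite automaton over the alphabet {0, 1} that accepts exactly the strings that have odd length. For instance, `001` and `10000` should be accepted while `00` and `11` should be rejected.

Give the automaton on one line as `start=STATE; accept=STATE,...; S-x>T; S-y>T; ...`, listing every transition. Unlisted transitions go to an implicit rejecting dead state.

Only the length mod 2 matters, so use a 2-cycle: from any state, every input symbol moves to the next state, wrapping S1 back to S0. Mark S1 accepting.
With 2 states:
        0   1  
>  S0   S1  S1 
 * S1   S0  S0 
(> = start, * = accepting)

start=S0; accept=S1; S0-0>S1; S0-1>S1; S1-0>S0; S1-1>S0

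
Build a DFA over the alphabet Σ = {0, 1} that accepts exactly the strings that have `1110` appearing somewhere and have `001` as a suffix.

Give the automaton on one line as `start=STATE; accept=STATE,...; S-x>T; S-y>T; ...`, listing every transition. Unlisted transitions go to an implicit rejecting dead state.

Handle the two conditions separately and then intersect. One (5 states) tracks whether and how much of `1110` has been seen; the other (4 states) tracks how much of the suffix `001` has currently been matched. Each combined state is a pair, one component from each; accept when both components accept. Equivalent product states are then merged.
A 7-state machine:
        0   1  
>  s0   s0  s1 
   s1   s0  s2 
   s2   s0  s3 
   s3   s4  s3 
   s4   s5  s3 
   s5   s5  s6 
 * s6   s4  s3 
(> = start, * = accepting)

start=s0; accept=s6; s0-0>s0; s0-1>s1; s1-0>s0; s1-1>s2; s2-0>s0; s2-1>s3; s3-0>s4; s3-1>s3; s4-0>s5; s4-1>s3; s5-0>s5; s5-1>s6; s6-0>s4; s6-1>s3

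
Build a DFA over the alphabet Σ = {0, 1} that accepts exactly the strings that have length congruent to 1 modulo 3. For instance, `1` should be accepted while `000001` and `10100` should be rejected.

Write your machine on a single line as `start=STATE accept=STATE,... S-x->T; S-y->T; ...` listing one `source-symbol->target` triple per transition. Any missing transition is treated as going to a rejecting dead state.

start=q0; accept=q1; q0-0->q1; q0-1->q1; q1-0->q2; q1-1->q2; q2-0->q0; q2-1->q0

Only the length mod 3 matters, so use a 3-cycle: from any state, every input symbol moves to the next state, wrapping q2 back to q0. Mark q1 accepting.
A 3-state machine:
        0   1  
>  q0   q1  q1 
 * q1   q2  q2 
   q2   q0  q0 
(> = start, * = accepting)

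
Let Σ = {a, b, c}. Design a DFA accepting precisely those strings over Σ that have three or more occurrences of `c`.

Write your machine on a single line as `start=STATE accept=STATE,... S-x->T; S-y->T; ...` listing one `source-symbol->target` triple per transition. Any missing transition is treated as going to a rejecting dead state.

start=S0; accept=S3,S4; S0-a->S0; S0-b->S0; S0-c->S1; S1-a->S1; S1-b->S1; S1-c->S2; S2-a->S2; S2-b->S2; S2-c->S3; S3-a->S3; S3-b->S3; S3-c->S4; S4-a->S4; S4-b->S4; S4-c->S4

Only the number of `c`s matters, and only up to 4. Make a chain S0 → S1 → S2 → S3 → S4 advanced by each `c` (with S4 absorbing); every other symbol self-loops. The accepting set is {S3, S4}.
5 states suffice.
        a   b   c  
>  S0   S0  S0  S1 
   S1   S1  S1  S2 
   S2   S2  S2  S3 
 * S3   S3  S3  S4 
 * S4   S4  S4  S4 
(> = start, * = accepting)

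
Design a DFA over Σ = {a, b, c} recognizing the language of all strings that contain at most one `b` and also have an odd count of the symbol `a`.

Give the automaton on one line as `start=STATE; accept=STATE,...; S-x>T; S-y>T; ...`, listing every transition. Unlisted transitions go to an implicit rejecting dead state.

start=S0; accept=S1,S3; S0-a>S1; S0-b>S2; S0-c>S0; S1-a>S0; S1-b>S3; S1-c>S1; S2-a>S3; S2-b>S4; S2-c>S2; S3-a>S2; S3-b>S4; S3-c>S3; S4-a>S4; S4-b>S4; S4-c>S4

Build one automaton per condition and run them in lockstep. One (3 states) tracks the count of `b`s, saturating at 2; the other (2 states) tracks the count of `a`s modulo 2. Each combined state is a pair, one component from each; accept when both components accept. Equivalent product states are then merged.
5 states suffice.
        a   b   c  
>  S0   S1  S2  S0 
 * S1   S0  S3  S1 
   S2   S3  S4  S2 
 * S3   S2  S4  S3 
   S4   S4  S4  S4 
(> = start, * = accepting)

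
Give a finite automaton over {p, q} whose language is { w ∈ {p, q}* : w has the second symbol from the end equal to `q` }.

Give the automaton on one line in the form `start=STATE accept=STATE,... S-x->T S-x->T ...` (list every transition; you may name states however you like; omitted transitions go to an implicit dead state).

start=s0 accept=s5,s6 s0-p->s1 s0-q->s2 s1-p->s3 s1-q->s4 s2-p->s5 s2-q->s6 s3-p->s3 s3-q->s4 s4-p->s5 s4-q->s6 s5-p->s3 s5-q->s4 s6-p->s5 s6-q->s6

Because acceptance depends on a position counted from the end, the machine has to buffer the most recent 2 symbols. Make each state the string of the last up-to-2 symbols read; on input `x` shift the window left and append `x`. Accept when the buffered window has length 2 and begins with `q`.
A 7-state machine:
        p   q  
>  s0   s1  s2 
   s1   s3  s4 
   s2   s5  s6 
   s3   s3  s4 
   s4   s5  s6 
 * s5   s3  s4 
 * s6   s5  s6 
(> = start, * = accepting)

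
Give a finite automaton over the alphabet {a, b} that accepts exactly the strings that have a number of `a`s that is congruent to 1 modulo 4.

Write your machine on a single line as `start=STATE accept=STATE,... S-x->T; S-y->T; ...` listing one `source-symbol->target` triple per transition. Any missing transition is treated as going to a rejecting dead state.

Keep the running count of `a`s modulo 4: each `a` advances along the cycle q0 → q1 → q2 → q3 → q0 while other symbols loop. Accept at q1.
With 4 states:
        a   b  
>  q0   q1  q0 
 * q1   q2  q1 
   q2   q3  q2 
   q3   q0  q3 
(> = start, * = accepting)

start=q0; accept=q1; q0-a->q1; q0-b->q0; q1-a->q2; q1-b->q1; q2-a->q3; q2-b->q2; q3-a->q0; q3-b->q3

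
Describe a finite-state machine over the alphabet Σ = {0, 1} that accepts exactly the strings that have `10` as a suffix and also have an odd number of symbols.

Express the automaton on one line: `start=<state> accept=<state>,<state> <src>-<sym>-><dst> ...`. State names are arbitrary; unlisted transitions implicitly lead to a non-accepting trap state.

start=q0 accept=q3 q0-0->q1 q0-1->q1 q1-0->q0 q1-1->q2 q2-0->q3 q2-1->q1 q3-0->q0 q3-1->q2

Run two small machines in parallel and take their product. One (3 states) tracks how much of the suffix `10` has currently been matched; the other (2 states) tracks the input length modulo 2. Each combined state is a pair, one component from each; accept when both components accept. Equivalent product states are then merged.
        0   1  
>  q0   q1  q1 
   q1   q0  q2 
   q2   q3  q1 
 * q3   q0  q2 
(> = start, * = accepting)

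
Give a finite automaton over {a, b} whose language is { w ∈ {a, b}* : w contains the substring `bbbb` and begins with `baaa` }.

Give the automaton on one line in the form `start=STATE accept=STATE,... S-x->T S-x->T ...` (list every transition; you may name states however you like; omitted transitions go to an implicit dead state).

Run two small machines in parallel and take their product. One (5 states) tracks whether and how much of `bbbb` has been seen; the other (6 states) tracks whether the input so far still matches the prefix `baaa`. Each combined state is a pair, one component from each; accept when both components accept. Equivalent product states are then merged.
With 10 states:
        a   b  
>  S0   S1  S2 
   S1   S1  S1 
   S2   S3  S1 
   S3   S4  S1 
   S4   S5  S1 
   S5   S5  S6 
   S6   S5  S7 
   S7   S5  S8 
   S8   S5  S9 
 * S9   S9  S9 
(> = start, * = accepting)

start=S0 accept=S9 S0-a->S1 S0-b->S2 S1-a->S1 S1-b->S1 S2-a->S3 S2-b->S1 S3-a->S4 S3-b->S1 S4-a->S5 S4-b->S1 S5-a->S5 S5-b->S6 S6-a->S5 S6-b->S7 S7-a->S5 S7-b->S8 S8-a->S5 S8-b->S9 S9-a->S9 S9-b->S9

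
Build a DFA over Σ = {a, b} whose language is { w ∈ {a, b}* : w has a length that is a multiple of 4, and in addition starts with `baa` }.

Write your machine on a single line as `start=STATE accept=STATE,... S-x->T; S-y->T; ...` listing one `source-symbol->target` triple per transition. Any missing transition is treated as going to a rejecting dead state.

start=q0; accept=q5; q0-a->q1; q0-b->q2; q1-a->q1; q1-b->q1; q2-a->q3; q2-b->q1; q3-a->q4; q3-b->q1; q4-a->q5; q4-b->q5; q5-a->q6; q5-b->q6; q6-a->q7; q6-b->q7; q7-a->q4; q7-b->q4

Run two small machines in parallel and take their product. One (4 states) tracks the input length modulo 4; the other (5 states) tracks whether the input so far still matches the prefix `baa`. Each combined state is a pair, one component from each; accept when both components accept. Equivalent product states are then merged.
With 8 states:
        a   b  
>  q0   q1  q2 
   q1   q1  q1 
   q2   q3  q1 
   q3   q4  q1 
   q4   q5  q5 
 * q5   q6  q6 
   q6   q7  q7 
   q7   q4  q4 
(> = start, * = accepting)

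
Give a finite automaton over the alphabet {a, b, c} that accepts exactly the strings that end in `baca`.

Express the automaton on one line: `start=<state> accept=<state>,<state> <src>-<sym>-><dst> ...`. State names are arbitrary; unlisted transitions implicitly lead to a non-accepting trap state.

start=S0 accept=S4 S0-a->S0 S0-b->S1 S0-c->S0 S1-a->S2 S1-b->S1 S1-c->S0 S2-a->S0 S2-b->S1 S2-c->S3 S3-a->S4 S3-b->S1 S3-c->S0 S4-a->S0 S4-b->S1 S4-c->S0

Let each state record the length of the longest suffix of the input read so far that is also a prefix of `baca`. S1 means the last symbol is `b`; S2 means the last 2 symbols are `ba`; S3 means the last 3 symbols are `bac`; S4 means the last 4 symbols are `baca`. Accept only at S4, where the string currently ends in `baca`.
5 states suffice.
        a   b   c  
>  S0   S0  S1  S0 
   S1   S2  S1  S0 
   S2   S0  S1  S3 
   S3   S4  S1  S0 
 * S4   S0  S1  S0 
(> = start, * = accepting)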